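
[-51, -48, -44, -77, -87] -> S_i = Random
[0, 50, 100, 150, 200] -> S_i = 0 + 50*i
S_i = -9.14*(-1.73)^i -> [-9.14, 15.81, -27.36, 47.32, -81.87]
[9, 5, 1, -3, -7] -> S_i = 9 + -4*i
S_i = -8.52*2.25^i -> [-8.52, -19.17, -43.13, -97.05, -218.36]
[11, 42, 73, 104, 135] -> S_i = 11 + 31*i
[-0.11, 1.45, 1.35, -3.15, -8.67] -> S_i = Random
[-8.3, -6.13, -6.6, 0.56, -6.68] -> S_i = Random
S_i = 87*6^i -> [87, 522, 3132, 18792, 112752]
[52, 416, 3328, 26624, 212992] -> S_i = 52*8^i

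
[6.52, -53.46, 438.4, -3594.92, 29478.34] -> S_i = 6.52*(-8.20)^i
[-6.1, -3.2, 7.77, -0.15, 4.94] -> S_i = Random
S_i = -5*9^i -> [-5, -45, -405, -3645, -32805]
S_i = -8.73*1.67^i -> [-8.73, -14.58, -24.35, -40.66, -67.9]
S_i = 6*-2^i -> [6, -12, 24, -48, 96]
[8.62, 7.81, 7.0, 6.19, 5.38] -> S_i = 8.62 + -0.81*i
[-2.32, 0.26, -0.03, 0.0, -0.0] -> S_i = -2.32*(-0.11)^i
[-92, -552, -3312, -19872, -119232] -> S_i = -92*6^i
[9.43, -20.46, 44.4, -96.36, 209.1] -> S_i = 9.43*(-2.17)^i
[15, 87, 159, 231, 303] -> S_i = 15 + 72*i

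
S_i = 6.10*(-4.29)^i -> [6.1, -26.17, 112.27, -481.62, 2066.14]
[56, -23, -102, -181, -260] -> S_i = 56 + -79*i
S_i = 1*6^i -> [1, 6, 36, 216, 1296]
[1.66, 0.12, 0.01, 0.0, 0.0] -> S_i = 1.66*0.07^i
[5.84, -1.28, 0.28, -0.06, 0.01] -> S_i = 5.84*(-0.22)^i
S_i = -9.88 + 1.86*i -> [-9.88, -8.02, -6.16, -4.3, -2.44]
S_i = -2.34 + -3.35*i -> [-2.34, -5.69, -9.04, -12.39, -15.74]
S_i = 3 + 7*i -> [3, 10, 17, 24, 31]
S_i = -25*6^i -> [-25, -150, -900, -5400, -32400]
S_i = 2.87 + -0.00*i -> [2.87, 2.87, 2.87, 2.87, 2.87]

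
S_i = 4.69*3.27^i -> [4.69, 15.34, 50.15, 163.99, 536.25]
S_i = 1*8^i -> [1, 8, 64, 512, 4096]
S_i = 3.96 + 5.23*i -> [3.96, 9.19, 14.42, 19.65, 24.88]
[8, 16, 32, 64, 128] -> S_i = 8*2^i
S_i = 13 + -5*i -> [13, 8, 3, -2, -7]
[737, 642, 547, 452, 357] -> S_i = 737 + -95*i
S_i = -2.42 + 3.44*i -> [-2.42, 1.02, 4.46, 7.9, 11.34]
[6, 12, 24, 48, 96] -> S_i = 6*2^i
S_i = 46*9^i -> [46, 414, 3726, 33534, 301806]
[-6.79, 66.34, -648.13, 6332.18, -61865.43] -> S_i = -6.79*(-9.77)^i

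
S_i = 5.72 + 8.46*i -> [5.72, 14.18, 22.64, 31.1, 39.56]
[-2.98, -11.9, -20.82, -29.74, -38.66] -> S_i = -2.98 + -8.92*i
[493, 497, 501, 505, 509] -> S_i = 493 + 4*i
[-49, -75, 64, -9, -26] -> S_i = Random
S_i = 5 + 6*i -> [5, 11, 17, 23, 29]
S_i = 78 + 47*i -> [78, 125, 172, 219, 266]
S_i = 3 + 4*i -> [3, 7, 11, 15, 19]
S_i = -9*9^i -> [-9, -81, -729, -6561, -59049]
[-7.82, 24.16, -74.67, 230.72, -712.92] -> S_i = -7.82*(-3.09)^i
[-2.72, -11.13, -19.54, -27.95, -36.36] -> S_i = -2.72 + -8.41*i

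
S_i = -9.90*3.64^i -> [-9.9, -36.04, -131.17, -477.46, -1737.96]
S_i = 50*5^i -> [50, 250, 1250, 6250, 31250]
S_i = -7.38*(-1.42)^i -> [-7.38, 10.48, -14.88, 21.13, -30.01]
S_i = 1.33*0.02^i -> [1.33, 0.03, 0.0, 0.0, 0.0]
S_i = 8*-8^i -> [8, -64, 512, -4096, 32768]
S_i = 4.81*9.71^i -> [4.81, 46.71, 453.51, 4403.55, 42758.45]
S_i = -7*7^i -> [-7, -49, -343, -2401, -16807]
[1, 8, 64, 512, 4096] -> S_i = 1*8^i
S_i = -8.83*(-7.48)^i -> [-8.83, 66.05, -494.04, 3695.43, -27641.85]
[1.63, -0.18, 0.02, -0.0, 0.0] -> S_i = 1.63*(-0.11)^i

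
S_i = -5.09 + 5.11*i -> [-5.09, 0.02, 5.13, 10.24, 15.35]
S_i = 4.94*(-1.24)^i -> [4.94, -6.13, 7.6, -9.42, 11.68]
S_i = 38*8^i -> [38, 304, 2432, 19456, 155648]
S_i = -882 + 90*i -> [-882, -792, -702, -612, -522]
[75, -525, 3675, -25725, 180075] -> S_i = 75*-7^i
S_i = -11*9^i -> [-11, -99, -891, -8019, -72171]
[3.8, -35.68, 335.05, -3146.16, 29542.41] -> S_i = 3.80*(-9.39)^i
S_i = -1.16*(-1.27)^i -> [-1.16, 1.47, -1.87, 2.38, -3.02]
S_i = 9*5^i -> [9, 45, 225, 1125, 5625]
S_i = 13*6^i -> [13, 78, 468, 2808, 16848]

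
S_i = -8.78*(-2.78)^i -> [-8.78, 24.41, -67.86, 188.64, -524.41]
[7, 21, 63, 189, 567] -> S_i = 7*3^i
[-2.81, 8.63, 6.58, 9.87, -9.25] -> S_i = Random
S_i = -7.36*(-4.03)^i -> [-7.36, 29.66, -119.53, 481.72, -1941.32]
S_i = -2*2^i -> [-2, -4, -8, -16, -32]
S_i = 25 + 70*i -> [25, 95, 165, 235, 305]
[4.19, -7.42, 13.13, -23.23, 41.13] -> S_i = 4.19*(-1.77)^i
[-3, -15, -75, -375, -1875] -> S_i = -3*5^i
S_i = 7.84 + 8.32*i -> [7.84, 16.16, 24.48, 32.8, 41.12]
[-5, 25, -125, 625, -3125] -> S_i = -5*-5^i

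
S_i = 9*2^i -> [9, 18, 36, 72, 144]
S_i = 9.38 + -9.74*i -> [9.38, -0.36, -10.1, -19.84, -29.58]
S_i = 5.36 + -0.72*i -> [5.36, 4.64, 3.92, 3.2, 2.48]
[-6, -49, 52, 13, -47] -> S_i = Random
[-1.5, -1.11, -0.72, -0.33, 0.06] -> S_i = -1.50 + 0.39*i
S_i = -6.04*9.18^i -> [-6.04, -55.45, -509.01, -4672.67, -42895.1]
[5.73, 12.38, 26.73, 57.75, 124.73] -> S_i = 5.73*2.16^i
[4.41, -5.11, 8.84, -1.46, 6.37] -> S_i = Random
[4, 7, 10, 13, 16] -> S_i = 4 + 3*i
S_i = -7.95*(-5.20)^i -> [-7.95, 41.34, -214.97, 1117.83, -5812.73]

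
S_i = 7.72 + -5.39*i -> [7.72, 2.33, -3.06, -8.45, -13.84]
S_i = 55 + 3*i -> [55, 58, 61, 64, 67]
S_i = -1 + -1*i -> [-1, -2, -3, -4, -5]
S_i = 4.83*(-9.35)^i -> [4.83, -45.16, 422.25, -3948.04, 36914.21]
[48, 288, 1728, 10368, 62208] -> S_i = 48*6^i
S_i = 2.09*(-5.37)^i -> [2.09, -11.22, 60.27, -323.65, 1737.97]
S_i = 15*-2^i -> [15, -30, 60, -120, 240]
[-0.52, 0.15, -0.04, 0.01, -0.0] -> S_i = -0.52*(-0.28)^i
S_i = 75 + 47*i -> [75, 122, 169, 216, 263]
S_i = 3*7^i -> [3, 21, 147, 1029, 7203]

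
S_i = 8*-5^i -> [8, -40, 200, -1000, 5000]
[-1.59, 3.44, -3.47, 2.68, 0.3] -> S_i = Random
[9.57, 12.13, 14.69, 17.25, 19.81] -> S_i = 9.57 + 2.56*i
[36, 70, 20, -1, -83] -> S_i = Random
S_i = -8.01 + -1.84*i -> [-8.01, -9.85, -11.69, -13.53, -15.37]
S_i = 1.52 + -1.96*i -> [1.52, -0.44, -2.4, -4.36, -6.32]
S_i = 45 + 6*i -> [45, 51, 57, 63, 69]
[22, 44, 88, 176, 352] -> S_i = 22*2^i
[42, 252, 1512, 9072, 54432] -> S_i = 42*6^i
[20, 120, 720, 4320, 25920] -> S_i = 20*6^i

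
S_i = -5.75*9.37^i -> [-5.75, -53.88, -504.83, -4730.28, -44322.7]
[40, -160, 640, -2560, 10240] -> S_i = 40*-4^i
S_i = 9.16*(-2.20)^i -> [9.16, -20.15, 44.33, -97.54, 214.58]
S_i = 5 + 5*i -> [5, 10, 15, 20, 25]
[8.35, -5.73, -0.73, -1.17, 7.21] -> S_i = Random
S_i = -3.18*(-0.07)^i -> [-3.18, 0.22, -0.02, 0.0, -0.0]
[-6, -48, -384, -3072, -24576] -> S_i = -6*8^i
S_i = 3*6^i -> [3, 18, 108, 648, 3888]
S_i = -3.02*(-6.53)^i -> [-3.02, 19.72, -128.78, 840.9, -5491.1]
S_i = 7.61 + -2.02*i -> [7.61, 5.59, 3.57, 1.55, -0.47]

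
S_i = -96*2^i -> [-96, -192, -384, -768, -1536]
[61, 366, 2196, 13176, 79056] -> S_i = 61*6^i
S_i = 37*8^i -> [37, 296, 2368, 18944, 151552]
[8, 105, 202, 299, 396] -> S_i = 8 + 97*i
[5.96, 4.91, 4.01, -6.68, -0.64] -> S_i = Random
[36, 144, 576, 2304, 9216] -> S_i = 36*4^i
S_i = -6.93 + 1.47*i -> [-6.93, -5.46, -3.99, -2.52, -1.05]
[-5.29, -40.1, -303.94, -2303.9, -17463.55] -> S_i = -5.29*7.58^i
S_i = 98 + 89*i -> [98, 187, 276, 365, 454]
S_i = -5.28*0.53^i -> [-5.28, -2.8, -1.48, -0.79, -0.42]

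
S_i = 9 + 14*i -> [9, 23, 37, 51, 65]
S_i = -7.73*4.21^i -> [-7.73, -32.54, -137.01, -576.8, -2428.33]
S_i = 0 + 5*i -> [0, 5, 10, 15, 20]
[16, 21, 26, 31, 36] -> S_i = 16 + 5*i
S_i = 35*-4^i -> [35, -140, 560, -2240, 8960]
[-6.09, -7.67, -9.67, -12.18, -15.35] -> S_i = -6.09*1.26^i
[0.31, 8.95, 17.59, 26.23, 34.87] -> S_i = 0.31 + 8.64*i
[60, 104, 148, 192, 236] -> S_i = 60 + 44*i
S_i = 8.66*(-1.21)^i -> [8.66, -10.48, 12.68, -15.34, 18.56]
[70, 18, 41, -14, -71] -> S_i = Random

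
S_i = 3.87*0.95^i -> [3.87, 3.68, 3.49, 3.32, 3.15]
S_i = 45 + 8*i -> [45, 53, 61, 69, 77]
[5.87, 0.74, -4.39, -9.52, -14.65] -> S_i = 5.87 + -5.13*i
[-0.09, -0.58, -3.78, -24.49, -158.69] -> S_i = -0.09*6.48^i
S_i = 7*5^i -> [7, 35, 175, 875, 4375]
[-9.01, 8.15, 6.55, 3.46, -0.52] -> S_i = Random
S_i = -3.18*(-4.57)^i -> [-3.18, 14.53, -66.41, 303.51, -1387.05]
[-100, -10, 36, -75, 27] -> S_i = Random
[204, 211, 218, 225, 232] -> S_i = 204 + 7*i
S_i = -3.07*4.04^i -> [-3.07, -12.4, -50.11, -202.43, -817.83]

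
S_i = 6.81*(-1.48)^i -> [6.81, -10.08, 14.92, -22.08, 32.67]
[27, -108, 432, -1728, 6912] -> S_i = 27*-4^i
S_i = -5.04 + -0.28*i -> [-5.04, -5.32, -5.6, -5.88, -6.16]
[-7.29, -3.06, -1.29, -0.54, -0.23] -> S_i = -7.29*0.42^i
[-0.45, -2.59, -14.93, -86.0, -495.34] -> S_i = -0.45*5.76^i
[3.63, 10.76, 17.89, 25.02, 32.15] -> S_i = 3.63 + 7.13*i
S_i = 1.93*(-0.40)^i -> [1.93, -0.77, 0.31, -0.12, 0.05]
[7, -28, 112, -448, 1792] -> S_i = 7*-4^i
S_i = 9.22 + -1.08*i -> [9.22, 8.14, 7.06, 5.98, 4.9]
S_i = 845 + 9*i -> [845, 854, 863, 872, 881]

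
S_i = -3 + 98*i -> [-3, 95, 193, 291, 389]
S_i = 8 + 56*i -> [8, 64, 120, 176, 232]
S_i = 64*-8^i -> [64, -512, 4096, -32768, 262144]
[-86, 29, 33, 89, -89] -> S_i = Random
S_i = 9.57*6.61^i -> [9.57, 63.26, 418.13, 2763.86, 18269.13]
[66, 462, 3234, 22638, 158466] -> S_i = 66*7^i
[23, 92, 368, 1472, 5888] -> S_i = 23*4^i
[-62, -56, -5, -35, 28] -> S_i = Random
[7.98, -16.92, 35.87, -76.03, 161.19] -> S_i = 7.98*(-2.12)^i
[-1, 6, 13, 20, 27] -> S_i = -1 + 7*i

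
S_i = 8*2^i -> [8, 16, 32, 64, 128]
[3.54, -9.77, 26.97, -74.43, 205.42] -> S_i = 3.54*(-2.76)^i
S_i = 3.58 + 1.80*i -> [3.58, 5.38, 7.18, 8.98, 10.78]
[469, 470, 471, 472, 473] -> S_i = 469 + 1*i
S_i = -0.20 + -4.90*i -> [-0.2, -5.1, -10.0, -14.9, -19.8]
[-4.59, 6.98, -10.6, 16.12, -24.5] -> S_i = -4.59*(-1.52)^i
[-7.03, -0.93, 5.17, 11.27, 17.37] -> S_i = -7.03 + 6.10*i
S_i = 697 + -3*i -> [697, 694, 691, 688, 685]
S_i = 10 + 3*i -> [10, 13, 16, 19, 22]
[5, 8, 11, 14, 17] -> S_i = 5 + 3*i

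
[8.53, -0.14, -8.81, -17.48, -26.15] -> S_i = 8.53 + -8.67*i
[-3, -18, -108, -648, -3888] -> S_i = -3*6^i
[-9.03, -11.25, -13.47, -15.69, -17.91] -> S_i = -9.03 + -2.22*i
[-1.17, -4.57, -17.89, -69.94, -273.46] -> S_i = -1.17*3.91^i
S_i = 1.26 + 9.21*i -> [1.26, 10.47, 19.68, 28.89, 38.1]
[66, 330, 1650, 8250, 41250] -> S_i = 66*5^i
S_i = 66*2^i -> [66, 132, 264, 528, 1056]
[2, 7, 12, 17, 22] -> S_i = 2 + 5*i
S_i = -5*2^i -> [-5, -10, -20, -40, -80]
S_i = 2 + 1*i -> [2, 3, 4, 5, 6]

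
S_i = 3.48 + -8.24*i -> [3.48, -4.76, -13.0, -21.24, -29.48]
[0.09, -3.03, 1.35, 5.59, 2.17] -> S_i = Random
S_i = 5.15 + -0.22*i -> [5.15, 4.93, 4.71, 4.49, 4.27]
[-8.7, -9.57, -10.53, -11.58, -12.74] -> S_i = -8.70*1.10^i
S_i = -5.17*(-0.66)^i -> [-5.17, 3.41, -2.25, 1.49, -0.98]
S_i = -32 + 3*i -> [-32, -29, -26, -23, -20]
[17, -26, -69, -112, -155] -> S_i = 17 + -43*i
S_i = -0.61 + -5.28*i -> [-0.61, -5.89, -11.17, -16.45, -21.73]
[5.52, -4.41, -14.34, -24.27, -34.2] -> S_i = 5.52 + -9.93*i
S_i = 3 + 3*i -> [3, 6, 9, 12, 15]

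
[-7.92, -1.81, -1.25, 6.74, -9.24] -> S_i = Random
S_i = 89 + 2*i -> [89, 91, 93, 95, 97]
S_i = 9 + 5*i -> [9, 14, 19, 24, 29]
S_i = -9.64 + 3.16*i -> [-9.64, -6.48, -3.32, -0.16, 3.0]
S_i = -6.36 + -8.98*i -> [-6.36, -15.34, -24.32, -33.3, -42.28]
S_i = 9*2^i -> [9, 18, 36, 72, 144]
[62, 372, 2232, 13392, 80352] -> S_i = 62*6^i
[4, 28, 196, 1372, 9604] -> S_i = 4*7^i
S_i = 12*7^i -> [12, 84, 588, 4116, 28812]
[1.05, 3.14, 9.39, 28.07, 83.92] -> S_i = 1.05*2.99^i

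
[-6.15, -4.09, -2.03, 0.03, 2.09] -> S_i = -6.15 + 2.06*i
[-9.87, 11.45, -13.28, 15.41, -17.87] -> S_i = -9.87*(-1.16)^i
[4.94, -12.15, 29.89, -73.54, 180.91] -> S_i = 4.94*(-2.46)^i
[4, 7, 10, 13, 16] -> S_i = 4 + 3*i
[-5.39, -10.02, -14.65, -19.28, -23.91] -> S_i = -5.39 + -4.63*i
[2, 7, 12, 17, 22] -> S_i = 2 + 5*i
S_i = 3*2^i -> [3, 6, 12, 24, 48]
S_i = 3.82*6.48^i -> [3.82, 24.75, 160.4, 1039.41, 6735.4]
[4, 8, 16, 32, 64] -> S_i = 4*2^i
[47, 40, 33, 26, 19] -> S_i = 47 + -7*i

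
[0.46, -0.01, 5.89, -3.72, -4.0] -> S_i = Random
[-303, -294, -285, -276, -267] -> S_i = -303 + 9*i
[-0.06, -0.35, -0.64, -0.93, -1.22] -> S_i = -0.06 + -0.29*i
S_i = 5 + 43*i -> [5, 48, 91, 134, 177]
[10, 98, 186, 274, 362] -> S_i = 10 + 88*i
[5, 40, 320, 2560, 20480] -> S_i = 5*8^i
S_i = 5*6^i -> [5, 30, 180, 1080, 6480]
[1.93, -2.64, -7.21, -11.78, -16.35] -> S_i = 1.93 + -4.57*i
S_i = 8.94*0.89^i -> [8.94, 7.96, 7.08, 6.3, 5.61]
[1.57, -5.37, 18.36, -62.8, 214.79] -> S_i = 1.57*(-3.42)^i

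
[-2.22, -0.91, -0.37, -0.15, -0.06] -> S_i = -2.22*0.41^i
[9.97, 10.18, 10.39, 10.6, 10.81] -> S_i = 9.97 + 0.21*i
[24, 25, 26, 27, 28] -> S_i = 24 + 1*i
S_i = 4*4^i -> [4, 16, 64, 256, 1024]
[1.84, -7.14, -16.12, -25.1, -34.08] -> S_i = 1.84 + -8.98*i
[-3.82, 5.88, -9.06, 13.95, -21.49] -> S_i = -3.82*(-1.54)^i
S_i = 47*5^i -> [47, 235, 1175, 5875, 29375]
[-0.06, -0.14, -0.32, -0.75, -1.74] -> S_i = -0.06*2.32^i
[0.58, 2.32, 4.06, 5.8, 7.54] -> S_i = 0.58 + 1.74*i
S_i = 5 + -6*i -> [5, -1, -7, -13, -19]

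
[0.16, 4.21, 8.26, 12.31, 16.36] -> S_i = 0.16 + 4.05*i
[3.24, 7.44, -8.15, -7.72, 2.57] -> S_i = Random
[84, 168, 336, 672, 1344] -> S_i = 84*2^i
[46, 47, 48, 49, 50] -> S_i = 46 + 1*i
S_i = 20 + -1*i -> [20, 19, 18, 17, 16]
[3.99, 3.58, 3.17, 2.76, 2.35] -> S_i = 3.99 + -0.41*i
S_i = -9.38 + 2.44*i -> [-9.38, -6.94, -4.5, -2.06, 0.38]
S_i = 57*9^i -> [57, 513, 4617, 41553, 373977]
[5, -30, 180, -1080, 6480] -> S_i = 5*-6^i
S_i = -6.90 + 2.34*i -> [-6.9, -4.56, -2.22, 0.12, 2.46]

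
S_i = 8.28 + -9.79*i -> [8.28, -1.51, -11.3, -21.09, -30.88]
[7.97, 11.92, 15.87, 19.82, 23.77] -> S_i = 7.97 + 3.95*i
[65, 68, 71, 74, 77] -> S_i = 65 + 3*i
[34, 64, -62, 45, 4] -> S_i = Random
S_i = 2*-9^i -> [2, -18, 162, -1458, 13122]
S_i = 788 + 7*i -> [788, 795, 802, 809, 816]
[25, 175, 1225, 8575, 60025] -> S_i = 25*7^i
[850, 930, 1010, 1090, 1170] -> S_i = 850 + 80*i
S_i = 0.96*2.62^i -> [0.96, 2.52, 6.59, 17.27, 45.24]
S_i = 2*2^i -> [2, 4, 8, 16, 32]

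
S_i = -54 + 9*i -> [-54, -45, -36, -27, -18]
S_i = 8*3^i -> [8, 24, 72, 216, 648]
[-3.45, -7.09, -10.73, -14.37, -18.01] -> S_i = -3.45 + -3.64*i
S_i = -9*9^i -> [-9, -81, -729, -6561, -59049]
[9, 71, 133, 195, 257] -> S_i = 9 + 62*i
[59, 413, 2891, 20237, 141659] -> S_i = 59*7^i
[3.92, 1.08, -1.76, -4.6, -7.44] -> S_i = 3.92 + -2.84*i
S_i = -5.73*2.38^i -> [-5.73, -13.64, -32.46, -77.25, -183.85]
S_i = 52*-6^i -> [52, -312, 1872, -11232, 67392]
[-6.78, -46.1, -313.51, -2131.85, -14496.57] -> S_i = -6.78*6.80^i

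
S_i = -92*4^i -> [-92, -368, -1472, -5888, -23552]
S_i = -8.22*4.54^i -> [-8.22, -37.32, -169.43, -769.2, -3492.17]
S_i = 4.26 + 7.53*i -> [4.26, 11.79, 19.32, 26.85, 34.38]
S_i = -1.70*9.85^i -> [-1.7, -16.74, -164.94, -1624.64, -16002.72]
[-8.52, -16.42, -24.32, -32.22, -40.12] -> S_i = -8.52 + -7.90*i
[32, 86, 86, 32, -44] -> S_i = Random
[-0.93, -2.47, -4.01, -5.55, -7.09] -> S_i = -0.93 + -1.54*i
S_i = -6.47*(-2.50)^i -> [-6.47, 16.18, -40.44, 101.09, -252.73]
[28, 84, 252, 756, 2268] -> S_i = 28*3^i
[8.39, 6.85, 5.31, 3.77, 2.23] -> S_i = 8.39 + -1.54*i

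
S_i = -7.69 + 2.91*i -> [-7.69, -4.78, -1.87, 1.04, 3.95]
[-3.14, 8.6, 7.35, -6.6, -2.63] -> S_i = Random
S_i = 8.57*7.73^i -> [8.57, 66.25, 512.08, 3958.4, 30598.41]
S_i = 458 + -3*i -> [458, 455, 452, 449, 446]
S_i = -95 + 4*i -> [-95, -91, -87, -83, -79]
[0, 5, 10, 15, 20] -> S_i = 0 + 5*i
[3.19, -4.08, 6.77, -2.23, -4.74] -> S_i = Random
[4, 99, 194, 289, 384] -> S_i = 4 + 95*i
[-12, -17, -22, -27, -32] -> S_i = -12 + -5*i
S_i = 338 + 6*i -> [338, 344, 350, 356, 362]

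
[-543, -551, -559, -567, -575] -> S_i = -543 + -8*i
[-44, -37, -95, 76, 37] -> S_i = Random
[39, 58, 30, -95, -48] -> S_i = Random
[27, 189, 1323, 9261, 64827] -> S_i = 27*7^i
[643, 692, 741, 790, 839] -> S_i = 643 + 49*i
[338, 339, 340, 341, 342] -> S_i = 338 + 1*i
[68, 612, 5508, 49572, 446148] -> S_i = 68*9^i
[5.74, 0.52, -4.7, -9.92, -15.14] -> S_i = 5.74 + -5.22*i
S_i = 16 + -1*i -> [16, 15, 14, 13, 12]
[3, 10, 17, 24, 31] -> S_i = 3 + 7*i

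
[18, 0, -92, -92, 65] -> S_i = Random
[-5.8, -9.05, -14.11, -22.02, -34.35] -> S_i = -5.80*1.56^i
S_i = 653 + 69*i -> [653, 722, 791, 860, 929]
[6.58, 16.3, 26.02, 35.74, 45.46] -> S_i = 6.58 + 9.72*i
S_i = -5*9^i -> [-5, -45, -405, -3645, -32805]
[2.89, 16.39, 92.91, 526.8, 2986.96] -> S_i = 2.89*5.67^i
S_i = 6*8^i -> [6, 48, 384, 3072, 24576]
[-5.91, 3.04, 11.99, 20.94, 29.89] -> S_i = -5.91 + 8.95*i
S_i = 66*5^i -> [66, 330, 1650, 8250, 41250]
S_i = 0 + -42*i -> [0, -42, -84, -126, -168]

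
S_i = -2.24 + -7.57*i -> [-2.24, -9.81, -17.38, -24.95, -32.52]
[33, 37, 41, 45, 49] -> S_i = 33 + 4*i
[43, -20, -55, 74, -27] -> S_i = Random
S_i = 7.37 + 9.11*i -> [7.37, 16.48, 25.59, 34.7, 43.81]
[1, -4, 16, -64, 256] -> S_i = 1*-4^i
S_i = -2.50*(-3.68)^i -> [-2.5, 9.2, -33.86, 124.59, -458.49]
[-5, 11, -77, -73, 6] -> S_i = Random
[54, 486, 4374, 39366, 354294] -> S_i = 54*9^i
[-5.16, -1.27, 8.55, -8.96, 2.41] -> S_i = Random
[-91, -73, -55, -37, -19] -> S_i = -91 + 18*i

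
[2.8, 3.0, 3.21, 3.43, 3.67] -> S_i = 2.80*1.07^i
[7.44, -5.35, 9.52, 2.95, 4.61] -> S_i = Random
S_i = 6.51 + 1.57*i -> [6.51, 8.08, 9.65, 11.22, 12.79]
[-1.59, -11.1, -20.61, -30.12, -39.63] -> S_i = -1.59 + -9.51*i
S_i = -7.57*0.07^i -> [-7.57, -0.53, -0.04, -0.0, -0.0]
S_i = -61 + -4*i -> [-61, -65, -69, -73, -77]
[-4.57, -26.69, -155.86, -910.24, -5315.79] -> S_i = -4.57*5.84^i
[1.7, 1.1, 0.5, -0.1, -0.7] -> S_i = 1.70 + -0.60*i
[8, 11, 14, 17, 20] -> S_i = 8 + 3*i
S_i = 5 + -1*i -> [5, 4, 3, 2, 1]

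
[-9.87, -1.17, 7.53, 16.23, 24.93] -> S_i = -9.87 + 8.70*i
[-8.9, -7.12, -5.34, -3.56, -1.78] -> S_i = -8.90 + 1.78*i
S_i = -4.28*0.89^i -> [-4.28, -3.81, -3.39, -3.02, -2.69]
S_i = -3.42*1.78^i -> [-3.42, -6.09, -10.84, -19.29, -34.33]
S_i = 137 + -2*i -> [137, 135, 133, 131, 129]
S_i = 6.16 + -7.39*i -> [6.16, -1.23, -8.62, -16.01, -23.4]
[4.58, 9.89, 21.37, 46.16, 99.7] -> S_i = 4.58*2.16^i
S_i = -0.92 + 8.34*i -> [-0.92, 7.42, 15.76, 24.1, 32.44]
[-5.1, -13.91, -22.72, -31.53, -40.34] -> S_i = -5.10 + -8.81*i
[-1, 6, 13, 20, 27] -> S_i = -1 + 7*i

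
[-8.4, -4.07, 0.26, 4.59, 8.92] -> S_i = -8.40 + 4.33*i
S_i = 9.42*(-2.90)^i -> [9.42, -27.32, 79.22, -229.74, 666.26]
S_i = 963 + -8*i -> [963, 955, 947, 939, 931]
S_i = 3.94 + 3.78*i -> [3.94, 7.72, 11.5, 15.28, 19.06]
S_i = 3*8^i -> [3, 24, 192, 1536, 12288]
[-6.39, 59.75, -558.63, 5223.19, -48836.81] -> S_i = -6.39*(-9.35)^i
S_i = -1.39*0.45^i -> [-1.39, -0.63, -0.28, -0.13, -0.06]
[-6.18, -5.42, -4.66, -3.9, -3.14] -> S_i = -6.18 + 0.76*i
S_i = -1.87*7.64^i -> [-1.87, -14.29, -109.15, -833.91, -6371.11]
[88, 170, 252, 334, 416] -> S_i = 88 + 82*i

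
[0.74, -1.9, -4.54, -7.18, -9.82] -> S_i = 0.74 + -2.64*i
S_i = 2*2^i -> [2, 4, 8, 16, 32]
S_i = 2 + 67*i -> [2, 69, 136, 203, 270]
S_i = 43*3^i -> [43, 129, 387, 1161, 3483]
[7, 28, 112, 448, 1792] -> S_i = 7*4^i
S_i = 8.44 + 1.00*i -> [8.44, 9.44, 10.44, 11.44, 12.44]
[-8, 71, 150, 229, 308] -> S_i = -8 + 79*i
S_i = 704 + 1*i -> [704, 705, 706, 707, 708]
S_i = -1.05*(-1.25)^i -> [-1.05, 1.31, -1.64, 2.05, -2.56]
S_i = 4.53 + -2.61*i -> [4.53, 1.92, -0.69, -3.3, -5.91]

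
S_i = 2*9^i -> [2, 18, 162, 1458, 13122]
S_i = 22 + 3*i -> [22, 25, 28, 31, 34]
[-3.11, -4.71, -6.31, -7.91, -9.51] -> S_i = -3.11 + -1.60*i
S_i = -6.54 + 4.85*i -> [-6.54, -1.69, 3.16, 8.01, 12.86]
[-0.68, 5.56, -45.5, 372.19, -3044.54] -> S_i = -0.68*(-8.18)^i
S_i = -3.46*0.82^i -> [-3.46, -2.84, -2.33, -1.91, -1.56]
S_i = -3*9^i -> [-3, -27, -243, -2187, -19683]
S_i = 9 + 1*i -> [9, 10, 11, 12, 13]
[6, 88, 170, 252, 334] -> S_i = 6 + 82*i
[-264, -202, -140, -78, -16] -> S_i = -264 + 62*i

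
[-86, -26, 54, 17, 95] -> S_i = Random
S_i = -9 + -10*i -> [-9, -19, -29, -39, -49]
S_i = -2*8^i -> [-2, -16, -128, -1024, -8192]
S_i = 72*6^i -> [72, 432, 2592, 15552, 93312]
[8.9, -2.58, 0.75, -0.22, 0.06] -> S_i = 8.90*(-0.29)^i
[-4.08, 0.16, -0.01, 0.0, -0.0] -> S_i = -4.08*(-0.04)^i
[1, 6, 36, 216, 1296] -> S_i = 1*6^i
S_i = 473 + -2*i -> [473, 471, 469, 467, 465]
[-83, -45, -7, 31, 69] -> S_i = -83 + 38*i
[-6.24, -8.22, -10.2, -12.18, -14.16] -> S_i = -6.24 + -1.98*i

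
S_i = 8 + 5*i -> [8, 13, 18, 23, 28]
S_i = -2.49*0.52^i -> [-2.49, -1.29, -0.67, -0.35, -0.18]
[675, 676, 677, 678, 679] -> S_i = 675 + 1*i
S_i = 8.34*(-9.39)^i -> [8.34, -78.31, 735.36, -6904.99, 64837.82]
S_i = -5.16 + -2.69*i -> [-5.16, -7.85, -10.54, -13.23, -15.92]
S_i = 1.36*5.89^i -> [1.36, 8.01, 47.18, 277.9, 1636.82]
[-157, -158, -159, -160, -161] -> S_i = -157 + -1*i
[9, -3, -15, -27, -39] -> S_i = 9 + -12*i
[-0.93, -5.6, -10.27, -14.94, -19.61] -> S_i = -0.93 + -4.67*i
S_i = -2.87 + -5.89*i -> [-2.87, -8.76, -14.65, -20.54, -26.43]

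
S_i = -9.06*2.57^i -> [-9.06, -23.28, -59.84, -153.79, -395.24]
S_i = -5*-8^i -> [-5, 40, -320, 2560, -20480]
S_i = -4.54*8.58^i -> [-4.54, -38.95, -334.22, -2867.59, -24603.96]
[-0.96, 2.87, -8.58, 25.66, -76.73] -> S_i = -0.96*(-2.99)^i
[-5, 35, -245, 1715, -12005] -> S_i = -5*-7^i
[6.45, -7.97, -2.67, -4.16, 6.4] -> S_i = Random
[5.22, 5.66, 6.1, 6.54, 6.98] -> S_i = 5.22 + 0.44*i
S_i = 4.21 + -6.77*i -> [4.21, -2.56, -9.33, -16.1, -22.87]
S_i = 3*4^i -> [3, 12, 48, 192, 768]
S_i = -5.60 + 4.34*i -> [-5.6, -1.26, 3.08, 7.42, 11.76]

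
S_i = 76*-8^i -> [76, -608, 4864, -38912, 311296]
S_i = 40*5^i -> [40, 200, 1000, 5000, 25000]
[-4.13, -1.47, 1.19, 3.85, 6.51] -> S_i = -4.13 + 2.66*i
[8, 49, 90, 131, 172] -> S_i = 8 + 41*i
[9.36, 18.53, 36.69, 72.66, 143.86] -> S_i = 9.36*1.98^i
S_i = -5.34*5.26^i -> [-5.34, -28.09, -147.74, -777.14, -4087.75]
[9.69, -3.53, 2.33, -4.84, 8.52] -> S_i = Random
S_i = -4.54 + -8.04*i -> [-4.54, -12.58, -20.62, -28.66, -36.7]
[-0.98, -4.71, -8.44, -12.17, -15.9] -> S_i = -0.98 + -3.73*i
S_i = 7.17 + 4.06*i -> [7.17, 11.23, 15.29, 19.35, 23.41]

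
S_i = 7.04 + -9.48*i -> [7.04, -2.44, -11.92, -21.4, -30.88]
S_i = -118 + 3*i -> [-118, -115, -112, -109, -106]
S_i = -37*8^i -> [-37, -296, -2368, -18944, -151552]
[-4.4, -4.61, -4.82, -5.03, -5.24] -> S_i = -4.40 + -0.21*i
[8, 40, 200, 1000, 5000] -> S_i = 8*5^i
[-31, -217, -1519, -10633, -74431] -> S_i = -31*7^i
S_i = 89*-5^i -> [89, -445, 2225, -11125, 55625]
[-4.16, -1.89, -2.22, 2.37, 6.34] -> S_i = Random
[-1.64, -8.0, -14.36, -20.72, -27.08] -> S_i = -1.64 + -6.36*i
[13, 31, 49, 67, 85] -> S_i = 13 + 18*i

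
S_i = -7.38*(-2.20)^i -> [-7.38, 16.24, -35.72, 78.58, -172.88]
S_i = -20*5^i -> [-20, -100, -500, -2500, -12500]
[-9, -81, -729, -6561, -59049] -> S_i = -9*9^i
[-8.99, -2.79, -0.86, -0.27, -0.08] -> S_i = -8.99*0.31^i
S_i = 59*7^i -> [59, 413, 2891, 20237, 141659]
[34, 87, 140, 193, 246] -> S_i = 34 + 53*i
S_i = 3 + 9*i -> [3, 12, 21, 30, 39]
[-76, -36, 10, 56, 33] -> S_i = Random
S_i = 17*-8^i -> [17, -136, 1088, -8704, 69632]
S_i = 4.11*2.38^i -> [4.11, 9.78, 23.28, 55.41, 131.87]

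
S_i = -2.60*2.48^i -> [-2.6, -6.45, -15.99, -39.66, -98.35]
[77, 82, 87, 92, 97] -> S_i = 77 + 5*i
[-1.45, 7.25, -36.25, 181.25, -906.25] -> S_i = -1.45*(-5.00)^i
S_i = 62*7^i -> [62, 434, 3038, 21266, 148862]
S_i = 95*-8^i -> [95, -760, 6080, -48640, 389120]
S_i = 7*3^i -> [7, 21, 63, 189, 567]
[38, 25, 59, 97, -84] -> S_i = Random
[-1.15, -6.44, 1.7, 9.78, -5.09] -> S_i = Random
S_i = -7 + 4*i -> [-7, -3, 1, 5, 9]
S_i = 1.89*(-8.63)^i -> [1.89, -16.31, 140.76, -1214.77, 10483.47]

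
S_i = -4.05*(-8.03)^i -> [-4.05, 32.52, -261.15, 2097.02, -16839.04]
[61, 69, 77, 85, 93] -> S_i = 61 + 8*i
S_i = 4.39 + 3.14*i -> [4.39, 7.53, 10.67, 13.81, 16.95]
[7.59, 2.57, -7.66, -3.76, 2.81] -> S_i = Random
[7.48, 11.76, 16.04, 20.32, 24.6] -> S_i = 7.48 + 4.28*i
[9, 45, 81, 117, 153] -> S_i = 9 + 36*i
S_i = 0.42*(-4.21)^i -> [0.42, -1.77, 7.44, -31.34, 131.94]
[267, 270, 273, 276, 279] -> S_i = 267 + 3*i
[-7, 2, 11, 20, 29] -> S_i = -7 + 9*i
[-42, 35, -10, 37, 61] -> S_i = Random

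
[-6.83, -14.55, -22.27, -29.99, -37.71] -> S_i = -6.83 + -7.72*i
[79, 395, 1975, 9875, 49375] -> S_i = 79*5^i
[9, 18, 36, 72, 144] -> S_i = 9*2^i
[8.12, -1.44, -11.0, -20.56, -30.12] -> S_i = 8.12 + -9.56*i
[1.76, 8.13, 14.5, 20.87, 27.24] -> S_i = 1.76 + 6.37*i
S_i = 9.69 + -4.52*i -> [9.69, 5.17, 0.65, -3.87, -8.39]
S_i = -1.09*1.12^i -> [-1.09, -1.22, -1.37, -1.53, -1.72]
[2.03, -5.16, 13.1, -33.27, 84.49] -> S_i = 2.03*(-2.54)^i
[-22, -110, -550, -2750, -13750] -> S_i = -22*5^i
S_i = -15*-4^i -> [-15, 60, -240, 960, -3840]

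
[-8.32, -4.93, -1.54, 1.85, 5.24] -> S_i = -8.32 + 3.39*i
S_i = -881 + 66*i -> [-881, -815, -749, -683, -617]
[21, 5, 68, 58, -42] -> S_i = Random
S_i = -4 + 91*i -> [-4, 87, 178, 269, 360]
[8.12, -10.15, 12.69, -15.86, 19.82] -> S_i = 8.12*(-1.25)^i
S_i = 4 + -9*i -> [4, -5, -14, -23, -32]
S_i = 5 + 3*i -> [5, 8, 11, 14, 17]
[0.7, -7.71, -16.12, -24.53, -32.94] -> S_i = 0.70 + -8.41*i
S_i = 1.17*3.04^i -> [1.17, 3.56, 10.81, 32.87, 99.93]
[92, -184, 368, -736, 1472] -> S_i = 92*-2^i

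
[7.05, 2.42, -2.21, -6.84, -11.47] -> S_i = 7.05 + -4.63*i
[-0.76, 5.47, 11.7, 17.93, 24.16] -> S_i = -0.76 + 6.23*i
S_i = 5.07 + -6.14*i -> [5.07, -1.07, -7.21, -13.35, -19.49]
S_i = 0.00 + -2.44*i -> [0.0, -2.44, -4.88, -7.32, -9.76]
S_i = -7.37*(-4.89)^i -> [-7.37, 36.04, -176.23, 861.78, -4214.08]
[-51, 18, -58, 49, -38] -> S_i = Random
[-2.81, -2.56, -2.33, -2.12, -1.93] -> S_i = -2.81*0.91^i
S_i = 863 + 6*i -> [863, 869, 875, 881, 887]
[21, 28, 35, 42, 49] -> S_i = 21 + 7*i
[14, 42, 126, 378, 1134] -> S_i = 14*3^i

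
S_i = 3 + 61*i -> [3, 64, 125, 186, 247]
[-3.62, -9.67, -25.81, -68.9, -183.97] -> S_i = -3.62*2.67^i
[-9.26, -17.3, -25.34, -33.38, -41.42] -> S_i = -9.26 + -8.04*i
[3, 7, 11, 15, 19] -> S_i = 3 + 4*i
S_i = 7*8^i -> [7, 56, 448, 3584, 28672]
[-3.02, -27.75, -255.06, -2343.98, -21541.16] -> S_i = -3.02*9.19^i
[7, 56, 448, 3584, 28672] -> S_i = 7*8^i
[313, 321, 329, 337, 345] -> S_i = 313 + 8*i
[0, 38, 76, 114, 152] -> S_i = 0 + 38*i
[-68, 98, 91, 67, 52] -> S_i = Random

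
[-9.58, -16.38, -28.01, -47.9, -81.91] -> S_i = -9.58*1.71^i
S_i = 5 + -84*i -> [5, -79, -163, -247, -331]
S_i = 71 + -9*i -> [71, 62, 53, 44, 35]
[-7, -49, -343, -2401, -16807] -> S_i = -7*7^i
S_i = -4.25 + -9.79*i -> [-4.25, -14.04, -23.83, -33.62, -43.41]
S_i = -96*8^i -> [-96, -768, -6144, -49152, -393216]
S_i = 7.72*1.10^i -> [7.72, 8.49, 9.34, 10.28, 11.3]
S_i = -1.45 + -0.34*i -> [-1.45, -1.79, -2.13, -2.47, -2.81]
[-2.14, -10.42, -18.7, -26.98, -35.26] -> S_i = -2.14 + -8.28*i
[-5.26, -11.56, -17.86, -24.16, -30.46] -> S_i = -5.26 + -6.30*i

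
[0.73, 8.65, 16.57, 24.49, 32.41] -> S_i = 0.73 + 7.92*i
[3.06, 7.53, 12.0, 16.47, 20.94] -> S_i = 3.06 + 4.47*i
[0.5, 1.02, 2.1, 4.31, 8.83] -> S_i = 0.50*2.05^i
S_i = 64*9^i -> [64, 576, 5184, 46656, 419904]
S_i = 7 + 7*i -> [7, 14, 21, 28, 35]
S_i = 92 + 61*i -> [92, 153, 214, 275, 336]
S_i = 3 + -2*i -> [3, 1, -1, -3, -5]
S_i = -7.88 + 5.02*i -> [-7.88, -2.86, 2.16, 7.18, 12.2]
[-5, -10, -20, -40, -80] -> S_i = -5*2^i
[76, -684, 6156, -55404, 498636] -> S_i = 76*-9^i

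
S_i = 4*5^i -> [4, 20, 100, 500, 2500]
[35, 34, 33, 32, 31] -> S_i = 35 + -1*i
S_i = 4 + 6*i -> [4, 10, 16, 22, 28]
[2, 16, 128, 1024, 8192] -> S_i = 2*8^i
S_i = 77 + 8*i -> [77, 85, 93, 101, 109]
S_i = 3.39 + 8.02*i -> [3.39, 11.41, 19.43, 27.45, 35.47]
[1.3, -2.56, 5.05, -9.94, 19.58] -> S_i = 1.30*(-1.97)^i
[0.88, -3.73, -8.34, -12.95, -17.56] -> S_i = 0.88 + -4.61*i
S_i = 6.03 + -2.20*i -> [6.03, 3.83, 1.63, -0.57, -2.77]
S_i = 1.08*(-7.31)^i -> [1.08, -7.89, 57.71, -421.87, 3083.85]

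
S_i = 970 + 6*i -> [970, 976, 982, 988, 994]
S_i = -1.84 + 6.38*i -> [-1.84, 4.54, 10.92, 17.3, 23.68]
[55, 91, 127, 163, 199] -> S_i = 55 + 36*i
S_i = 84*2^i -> [84, 168, 336, 672, 1344]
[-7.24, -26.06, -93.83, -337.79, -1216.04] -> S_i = -7.24*3.60^i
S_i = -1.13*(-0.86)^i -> [-1.13, 0.97, -0.84, 0.72, -0.62]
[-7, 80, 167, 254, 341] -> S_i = -7 + 87*i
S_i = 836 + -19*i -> [836, 817, 798, 779, 760]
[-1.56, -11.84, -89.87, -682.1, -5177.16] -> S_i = -1.56*7.59^i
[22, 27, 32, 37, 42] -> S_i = 22 + 5*i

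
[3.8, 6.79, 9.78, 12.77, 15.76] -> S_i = 3.80 + 2.99*i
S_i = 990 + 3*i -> [990, 993, 996, 999, 1002]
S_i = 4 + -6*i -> [4, -2, -8, -14, -20]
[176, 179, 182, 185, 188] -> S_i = 176 + 3*i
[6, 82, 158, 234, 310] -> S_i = 6 + 76*i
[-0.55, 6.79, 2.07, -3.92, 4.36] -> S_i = Random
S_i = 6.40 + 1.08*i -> [6.4, 7.48, 8.56, 9.64, 10.72]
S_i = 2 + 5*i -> [2, 7, 12, 17, 22]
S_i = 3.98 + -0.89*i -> [3.98, 3.09, 2.2, 1.31, 0.42]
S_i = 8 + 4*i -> [8, 12, 16, 20, 24]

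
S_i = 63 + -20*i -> [63, 43, 23, 3, -17]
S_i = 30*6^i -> [30, 180, 1080, 6480, 38880]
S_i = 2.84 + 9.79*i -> [2.84, 12.63, 22.42, 32.21, 42.0]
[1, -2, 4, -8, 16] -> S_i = 1*-2^i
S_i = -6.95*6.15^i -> [-6.95, -42.74, -262.87, -1616.63, -9942.26]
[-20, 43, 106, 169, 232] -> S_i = -20 + 63*i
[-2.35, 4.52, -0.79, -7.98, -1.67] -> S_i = Random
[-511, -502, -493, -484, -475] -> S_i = -511 + 9*i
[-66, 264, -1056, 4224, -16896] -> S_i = -66*-4^i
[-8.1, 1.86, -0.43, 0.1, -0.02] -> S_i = -8.10*(-0.23)^i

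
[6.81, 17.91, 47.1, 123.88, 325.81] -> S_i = 6.81*2.63^i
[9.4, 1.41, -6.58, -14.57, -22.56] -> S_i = 9.40 + -7.99*i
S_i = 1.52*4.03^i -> [1.52, 6.13, 24.69, 99.49, 400.93]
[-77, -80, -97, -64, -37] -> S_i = Random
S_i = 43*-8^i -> [43, -344, 2752, -22016, 176128]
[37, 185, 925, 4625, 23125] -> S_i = 37*5^i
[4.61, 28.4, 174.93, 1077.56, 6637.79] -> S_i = 4.61*6.16^i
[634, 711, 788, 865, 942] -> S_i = 634 + 77*i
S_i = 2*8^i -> [2, 16, 128, 1024, 8192]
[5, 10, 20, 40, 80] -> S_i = 5*2^i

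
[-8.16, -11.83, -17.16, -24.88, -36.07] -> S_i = -8.16*1.45^i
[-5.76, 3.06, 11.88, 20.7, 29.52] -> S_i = -5.76 + 8.82*i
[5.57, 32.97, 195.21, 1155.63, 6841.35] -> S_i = 5.57*5.92^i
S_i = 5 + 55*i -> [5, 60, 115, 170, 225]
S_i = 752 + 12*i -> [752, 764, 776, 788, 800]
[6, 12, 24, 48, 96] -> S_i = 6*2^i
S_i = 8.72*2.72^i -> [8.72, 23.72, 64.51, 175.48, 477.3]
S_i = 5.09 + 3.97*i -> [5.09, 9.06, 13.03, 17.0, 20.97]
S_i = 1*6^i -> [1, 6, 36, 216, 1296]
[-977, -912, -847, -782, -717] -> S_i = -977 + 65*i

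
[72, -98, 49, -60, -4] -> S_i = Random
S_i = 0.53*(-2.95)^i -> [0.53, -1.56, 4.61, -13.61, 40.14]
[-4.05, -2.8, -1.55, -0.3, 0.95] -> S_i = -4.05 + 1.25*i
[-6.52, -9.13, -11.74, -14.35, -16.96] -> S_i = -6.52 + -2.61*i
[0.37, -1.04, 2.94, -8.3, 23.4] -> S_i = 0.37*(-2.82)^i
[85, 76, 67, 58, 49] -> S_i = 85 + -9*i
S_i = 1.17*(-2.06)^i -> [1.17, -2.41, 4.97, -10.23, 21.07]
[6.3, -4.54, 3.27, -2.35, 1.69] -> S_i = 6.30*(-0.72)^i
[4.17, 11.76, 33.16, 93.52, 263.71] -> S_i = 4.17*2.82^i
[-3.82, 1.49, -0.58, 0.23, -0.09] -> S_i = -3.82*(-0.39)^i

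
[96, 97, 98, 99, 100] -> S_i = 96 + 1*i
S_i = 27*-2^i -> [27, -54, 108, -216, 432]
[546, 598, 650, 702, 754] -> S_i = 546 + 52*i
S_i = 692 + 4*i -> [692, 696, 700, 704, 708]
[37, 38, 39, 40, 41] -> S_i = 37 + 1*i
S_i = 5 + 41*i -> [5, 46, 87, 128, 169]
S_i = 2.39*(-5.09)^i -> [2.39, -12.17, 61.92, -315.17, 1604.24]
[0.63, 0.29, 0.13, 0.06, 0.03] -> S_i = 0.63*0.46^i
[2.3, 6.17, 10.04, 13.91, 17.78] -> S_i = 2.30 + 3.87*i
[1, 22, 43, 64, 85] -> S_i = 1 + 21*i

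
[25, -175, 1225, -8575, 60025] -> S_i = 25*-7^i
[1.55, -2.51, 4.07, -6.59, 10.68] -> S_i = 1.55*(-1.62)^i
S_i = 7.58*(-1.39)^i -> [7.58, -10.54, 14.65, -20.36, 28.3]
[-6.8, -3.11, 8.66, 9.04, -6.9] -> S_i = Random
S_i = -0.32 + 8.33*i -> [-0.32, 8.01, 16.34, 24.67, 33.0]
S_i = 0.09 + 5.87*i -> [0.09, 5.96, 11.83, 17.7, 23.57]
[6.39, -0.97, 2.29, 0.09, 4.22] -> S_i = Random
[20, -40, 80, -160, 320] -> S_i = 20*-2^i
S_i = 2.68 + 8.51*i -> [2.68, 11.19, 19.7, 28.21, 36.72]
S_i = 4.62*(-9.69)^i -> [4.62, -44.77, 433.8, -4203.52, 40732.13]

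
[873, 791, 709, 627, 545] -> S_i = 873 + -82*i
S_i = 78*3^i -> [78, 234, 702, 2106, 6318]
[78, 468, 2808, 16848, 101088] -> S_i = 78*6^i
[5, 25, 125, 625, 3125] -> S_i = 5*5^i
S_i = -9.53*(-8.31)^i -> [-9.53, 79.19, -658.1, 5468.85, -45446.14]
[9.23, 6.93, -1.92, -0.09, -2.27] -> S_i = Random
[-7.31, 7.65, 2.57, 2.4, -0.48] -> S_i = Random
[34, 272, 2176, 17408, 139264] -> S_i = 34*8^i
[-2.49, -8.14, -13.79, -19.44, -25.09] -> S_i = -2.49 + -5.65*i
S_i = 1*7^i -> [1, 7, 49, 343, 2401]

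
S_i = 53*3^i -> [53, 159, 477, 1431, 4293]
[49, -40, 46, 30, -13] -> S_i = Random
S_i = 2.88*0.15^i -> [2.88, 0.43, 0.06, 0.01, 0.0]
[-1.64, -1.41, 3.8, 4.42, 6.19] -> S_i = Random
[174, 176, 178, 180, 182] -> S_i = 174 + 2*i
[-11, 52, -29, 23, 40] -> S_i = Random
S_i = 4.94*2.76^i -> [4.94, 13.63, 37.63, 103.86, 286.66]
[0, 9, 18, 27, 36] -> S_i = 0 + 9*i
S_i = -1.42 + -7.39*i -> [-1.42, -8.81, -16.2, -23.59, -30.98]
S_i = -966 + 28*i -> [-966, -938, -910, -882, -854]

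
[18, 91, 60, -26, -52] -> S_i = Random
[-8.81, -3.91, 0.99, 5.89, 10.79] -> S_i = -8.81 + 4.90*i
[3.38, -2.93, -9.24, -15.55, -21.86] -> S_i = 3.38 + -6.31*i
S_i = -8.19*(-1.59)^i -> [-8.19, 13.02, -20.71, 32.92, -52.34]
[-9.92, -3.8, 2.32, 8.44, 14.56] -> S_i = -9.92 + 6.12*i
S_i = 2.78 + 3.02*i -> [2.78, 5.8, 8.82, 11.84, 14.86]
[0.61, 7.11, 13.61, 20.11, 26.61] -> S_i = 0.61 + 6.50*i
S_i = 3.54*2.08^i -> [3.54, 7.36, 15.32, 31.86, 66.26]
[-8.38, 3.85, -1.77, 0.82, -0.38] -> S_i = -8.38*(-0.46)^i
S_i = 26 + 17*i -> [26, 43, 60, 77, 94]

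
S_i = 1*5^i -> [1, 5, 25, 125, 625]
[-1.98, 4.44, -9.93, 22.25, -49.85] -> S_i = -1.98*(-2.24)^i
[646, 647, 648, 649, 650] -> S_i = 646 + 1*i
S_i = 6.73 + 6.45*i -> [6.73, 13.18, 19.63, 26.08, 32.53]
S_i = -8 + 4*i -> [-8, -4, 0, 4, 8]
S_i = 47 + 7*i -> [47, 54, 61, 68, 75]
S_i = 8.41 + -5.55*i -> [8.41, 2.86, -2.69, -8.24, -13.79]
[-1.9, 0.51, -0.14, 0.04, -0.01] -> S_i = -1.90*(-0.27)^i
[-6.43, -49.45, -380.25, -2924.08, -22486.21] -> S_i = -6.43*7.69^i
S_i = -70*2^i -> [-70, -140, -280, -560, -1120]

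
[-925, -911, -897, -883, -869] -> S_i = -925 + 14*i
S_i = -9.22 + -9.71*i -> [-9.22, -18.93, -28.64, -38.35, -48.06]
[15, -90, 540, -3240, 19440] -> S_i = 15*-6^i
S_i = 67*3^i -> [67, 201, 603, 1809, 5427]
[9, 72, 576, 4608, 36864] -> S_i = 9*8^i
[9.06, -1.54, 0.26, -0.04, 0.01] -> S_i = 9.06*(-0.17)^i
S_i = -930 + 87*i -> [-930, -843, -756, -669, -582]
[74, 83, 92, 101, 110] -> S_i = 74 + 9*i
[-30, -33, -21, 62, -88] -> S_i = Random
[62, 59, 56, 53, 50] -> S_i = 62 + -3*i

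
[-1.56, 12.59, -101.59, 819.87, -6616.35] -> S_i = -1.56*(-8.07)^i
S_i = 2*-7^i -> [2, -14, 98, -686, 4802]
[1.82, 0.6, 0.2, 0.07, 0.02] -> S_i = 1.82*0.33^i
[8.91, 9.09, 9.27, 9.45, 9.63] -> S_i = 8.91 + 0.18*i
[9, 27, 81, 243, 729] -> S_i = 9*3^i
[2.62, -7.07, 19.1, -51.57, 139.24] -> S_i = 2.62*(-2.70)^i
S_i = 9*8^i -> [9, 72, 576, 4608, 36864]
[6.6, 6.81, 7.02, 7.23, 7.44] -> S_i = 6.60 + 0.21*i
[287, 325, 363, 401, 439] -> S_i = 287 + 38*i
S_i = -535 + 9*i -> [-535, -526, -517, -508, -499]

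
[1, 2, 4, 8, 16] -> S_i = 1*2^i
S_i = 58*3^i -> [58, 174, 522, 1566, 4698]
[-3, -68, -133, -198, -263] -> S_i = -3 + -65*i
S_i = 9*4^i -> [9, 36, 144, 576, 2304]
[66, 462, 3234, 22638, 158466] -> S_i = 66*7^i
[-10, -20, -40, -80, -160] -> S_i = -10*2^i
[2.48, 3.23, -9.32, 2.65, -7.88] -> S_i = Random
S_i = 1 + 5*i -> [1, 6, 11, 16, 21]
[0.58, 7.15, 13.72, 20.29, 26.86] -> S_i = 0.58 + 6.57*i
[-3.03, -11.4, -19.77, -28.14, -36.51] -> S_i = -3.03 + -8.37*i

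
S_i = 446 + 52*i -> [446, 498, 550, 602, 654]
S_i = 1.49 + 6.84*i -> [1.49, 8.33, 15.17, 22.01, 28.85]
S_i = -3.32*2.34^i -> [-3.32, -7.77, -18.18, -42.54, -99.54]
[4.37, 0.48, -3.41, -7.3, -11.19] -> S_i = 4.37 + -3.89*i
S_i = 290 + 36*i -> [290, 326, 362, 398, 434]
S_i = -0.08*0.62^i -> [-0.08, -0.05, -0.03, -0.02, -0.01]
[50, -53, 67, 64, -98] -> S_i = Random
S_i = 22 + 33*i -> [22, 55, 88, 121, 154]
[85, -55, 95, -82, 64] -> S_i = Random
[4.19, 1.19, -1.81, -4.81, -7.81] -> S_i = 4.19 + -3.00*i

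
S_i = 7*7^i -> [7, 49, 343, 2401, 16807]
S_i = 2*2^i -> [2, 4, 8, 16, 32]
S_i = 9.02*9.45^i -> [9.02, 85.24, 805.51, 7612.06, 71933.93]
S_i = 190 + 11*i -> [190, 201, 212, 223, 234]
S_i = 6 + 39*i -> [6, 45, 84, 123, 162]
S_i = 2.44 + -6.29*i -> [2.44, -3.85, -10.14, -16.43, -22.72]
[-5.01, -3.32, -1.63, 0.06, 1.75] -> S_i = -5.01 + 1.69*i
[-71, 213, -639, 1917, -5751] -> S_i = -71*-3^i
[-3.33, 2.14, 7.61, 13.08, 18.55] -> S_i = -3.33 + 5.47*i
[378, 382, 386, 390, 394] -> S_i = 378 + 4*i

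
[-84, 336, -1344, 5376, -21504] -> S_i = -84*-4^i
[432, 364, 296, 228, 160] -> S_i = 432 + -68*i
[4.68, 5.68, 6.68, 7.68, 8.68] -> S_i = 4.68 + 1.00*i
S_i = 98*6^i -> [98, 588, 3528, 21168, 127008]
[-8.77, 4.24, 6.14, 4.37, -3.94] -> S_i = Random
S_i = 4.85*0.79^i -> [4.85, 3.83, 3.03, 2.39, 1.89]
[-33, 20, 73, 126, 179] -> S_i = -33 + 53*i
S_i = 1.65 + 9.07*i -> [1.65, 10.72, 19.79, 28.86, 37.93]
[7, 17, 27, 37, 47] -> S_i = 7 + 10*i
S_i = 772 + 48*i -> [772, 820, 868, 916, 964]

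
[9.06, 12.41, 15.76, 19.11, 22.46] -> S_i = 9.06 + 3.35*i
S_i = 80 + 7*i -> [80, 87, 94, 101, 108]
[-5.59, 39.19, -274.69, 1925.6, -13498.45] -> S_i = -5.59*(-7.01)^i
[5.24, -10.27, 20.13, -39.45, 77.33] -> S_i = 5.24*(-1.96)^i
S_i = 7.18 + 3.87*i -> [7.18, 11.05, 14.92, 18.79, 22.66]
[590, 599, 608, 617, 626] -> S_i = 590 + 9*i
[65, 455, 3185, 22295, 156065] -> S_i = 65*7^i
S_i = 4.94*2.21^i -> [4.94, 10.92, 24.13, 53.32, 117.84]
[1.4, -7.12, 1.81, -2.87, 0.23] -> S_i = Random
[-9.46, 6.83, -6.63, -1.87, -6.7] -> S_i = Random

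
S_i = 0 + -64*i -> [0, -64, -128, -192, -256]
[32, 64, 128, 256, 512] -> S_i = 32*2^i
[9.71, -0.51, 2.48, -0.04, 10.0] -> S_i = Random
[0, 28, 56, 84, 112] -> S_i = 0 + 28*i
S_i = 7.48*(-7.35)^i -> [7.48, -54.98, 404.09, -2970.05, 21829.86]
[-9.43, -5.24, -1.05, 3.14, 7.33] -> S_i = -9.43 + 4.19*i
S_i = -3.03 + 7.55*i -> [-3.03, 4.52, 12.07, 19.62, 27.17]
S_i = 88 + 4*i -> [88, 92, 96, 100, 104]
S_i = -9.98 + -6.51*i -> [-9.98, -16.49, -23.0, -29.51, -36.02]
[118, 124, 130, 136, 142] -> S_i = 118 + 6*i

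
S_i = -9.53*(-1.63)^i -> [-9.53, 15.53, -25.32, 41.27, -67.27]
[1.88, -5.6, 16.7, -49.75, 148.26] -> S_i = 1.88*(-2.98)^i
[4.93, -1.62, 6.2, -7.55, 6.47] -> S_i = Random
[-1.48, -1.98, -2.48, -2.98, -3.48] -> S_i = -1.48 + -0.50*i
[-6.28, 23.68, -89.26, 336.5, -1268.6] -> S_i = -6.28*(-3.77)^i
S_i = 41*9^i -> [41, 369, 3321, 29889, 269001]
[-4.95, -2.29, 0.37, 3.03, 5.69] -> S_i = -4.95 + 2.66*i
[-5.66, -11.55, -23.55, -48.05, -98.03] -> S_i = -5.66*2.04^i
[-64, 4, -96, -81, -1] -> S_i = Random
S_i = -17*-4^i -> [-17, 68, -272, 1088, -4352]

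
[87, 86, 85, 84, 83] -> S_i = 87 + -1*i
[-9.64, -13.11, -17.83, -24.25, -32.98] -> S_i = -9.64*1.36^i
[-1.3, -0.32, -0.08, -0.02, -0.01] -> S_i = -1.30*0.25^i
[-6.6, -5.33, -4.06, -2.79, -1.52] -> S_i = -6.60 + 1.27*i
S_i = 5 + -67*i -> [5, -62, -129, -196, -263]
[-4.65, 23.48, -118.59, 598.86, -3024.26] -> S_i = -4.65*(-5.05)^i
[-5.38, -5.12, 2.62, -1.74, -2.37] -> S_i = Random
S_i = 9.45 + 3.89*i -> [9.45, 13.34, 17.23, 21.12, 25.01]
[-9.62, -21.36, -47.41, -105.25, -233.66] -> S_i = -9.62*2.22^i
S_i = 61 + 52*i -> [61, 113, 165, 217, 269]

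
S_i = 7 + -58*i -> [7, -51, -109, -167, -225]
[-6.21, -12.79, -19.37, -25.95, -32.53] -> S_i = -6.21 + -6.58*i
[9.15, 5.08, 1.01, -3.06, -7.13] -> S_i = 9.15 + -4.07*i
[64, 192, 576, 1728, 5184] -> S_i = 64*3^i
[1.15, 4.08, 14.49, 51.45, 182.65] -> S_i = 1.15*3.55^i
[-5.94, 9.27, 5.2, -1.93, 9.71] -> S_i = Random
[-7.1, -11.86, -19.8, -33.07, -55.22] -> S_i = -7.10*1.67^i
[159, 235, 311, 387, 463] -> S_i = 159 + 76*i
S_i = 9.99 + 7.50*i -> [9.99, 17.49, 24.99, 32.49, 39.99]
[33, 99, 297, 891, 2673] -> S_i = 33*3^i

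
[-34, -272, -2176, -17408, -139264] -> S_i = -34*8^i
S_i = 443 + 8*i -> [443, 451, 459, 467, 475]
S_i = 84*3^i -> [84, 252, 756, 2268, 6804]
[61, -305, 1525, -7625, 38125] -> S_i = 61*-5^i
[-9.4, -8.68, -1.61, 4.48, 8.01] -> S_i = Random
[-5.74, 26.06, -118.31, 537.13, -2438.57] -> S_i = -5.74*(-4.54)^i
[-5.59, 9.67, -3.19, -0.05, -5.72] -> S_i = Random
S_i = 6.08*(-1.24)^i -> [6.08, -7.54, 9.35, -11.59, 14.37]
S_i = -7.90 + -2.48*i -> [-7.9, -10.38, -12.86, -15.34, -17.82]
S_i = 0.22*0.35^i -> [0.22, 0.08, 0.03, 0.01, 0.0]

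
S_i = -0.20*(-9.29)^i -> [-0.2, 1.86, -17.26, 160.35, -1489.68]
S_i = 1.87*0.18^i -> [1.87, 0.34, 0.06, 0.01, 0.0]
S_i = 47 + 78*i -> [47, 125, 203, 281, 359]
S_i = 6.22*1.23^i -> [6.22, 7.65, 9.41, 11.57, 14.24]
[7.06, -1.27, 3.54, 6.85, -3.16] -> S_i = Random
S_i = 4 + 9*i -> [4, 13, 22, 31, 40]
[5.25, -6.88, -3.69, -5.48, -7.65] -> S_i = Random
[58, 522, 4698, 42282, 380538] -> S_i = 58*9^i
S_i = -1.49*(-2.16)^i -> [-1.49, 3.22, -6.95, 15.02, -32.43]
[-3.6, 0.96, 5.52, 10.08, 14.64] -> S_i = -3.60 + 4.56*i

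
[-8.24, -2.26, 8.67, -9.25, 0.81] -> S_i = Random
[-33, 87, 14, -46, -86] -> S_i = Random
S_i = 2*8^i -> [2, 16, 128, 1024, 8192]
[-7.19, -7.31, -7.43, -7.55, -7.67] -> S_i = -7.19 + -0.12*i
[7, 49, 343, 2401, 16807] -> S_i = 7*7^i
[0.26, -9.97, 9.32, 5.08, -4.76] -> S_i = Random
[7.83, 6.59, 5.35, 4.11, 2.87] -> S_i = 7.83 + -1.24*i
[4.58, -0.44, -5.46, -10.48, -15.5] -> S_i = 4.58 + -5.02*i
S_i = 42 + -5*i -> [42, 37, 32, 27, 22]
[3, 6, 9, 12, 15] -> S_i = 3 + 3*i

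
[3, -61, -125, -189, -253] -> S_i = 3 + -64*i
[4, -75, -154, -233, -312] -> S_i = 4 + -79*i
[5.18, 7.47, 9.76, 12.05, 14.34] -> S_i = 5.18 + 2.29*i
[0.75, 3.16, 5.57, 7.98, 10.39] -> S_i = 0.75 + 2.41*i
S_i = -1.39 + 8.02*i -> [-1.39, 6.63, 14.65, 22.67, 30.69]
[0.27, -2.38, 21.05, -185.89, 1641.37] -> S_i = 0.27*(-8.83)^i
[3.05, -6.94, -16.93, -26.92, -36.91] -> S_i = 3.05 + -9.99*i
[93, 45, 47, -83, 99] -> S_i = Random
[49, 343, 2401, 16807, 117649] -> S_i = 49*7^i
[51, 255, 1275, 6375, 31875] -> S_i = 51*5^i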